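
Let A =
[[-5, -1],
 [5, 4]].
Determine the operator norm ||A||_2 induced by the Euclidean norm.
||A||_2 = sqrt((67 + sqrt(3589))/2) ≈ 7.9658 (= sqrt(largest eigenvalue of A^T A))

||A||_2 = sigma_max(A) = sqrt(lambda_max(A^T A)). Form the symmetric matrix M = A^T A =
[[50, 25],
 [25, 17]].
Its characteristic polynomial (trace, determinant of M give the coefficients) is
  p(λ) = det(λ I - M) = λ^2 - 67λ + 225.
For λ^2 - 67λ + 225 the discriminant is 3589. It is nonnegative but not a perfect square, so the roots are real and irrational: λ = (67 ± sqrt(3589))/2 ≈ 63.4541, 3.5459.
So the eigenvalues of A^T A are ≈ 3.5459, 63.4541 (all ≥ 0, as they must be for A^T A). The largest is λ_max = (67 + sqrt(3589))/2 ≈ 63.4541, hence ||A||_2 = sqrt(λ_max) = sqrt((67 + sqrt(3589))/2) ≈ 7.9658.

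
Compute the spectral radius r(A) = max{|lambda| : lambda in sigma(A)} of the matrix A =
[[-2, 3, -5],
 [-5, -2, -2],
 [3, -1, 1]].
r(A) ≈ 5.0925

The eigenvalues of A are the roots of its characteristic polynomial. With M = A (coefficients from the trace, the sum of principal 2x2 minors, and det A):
  p(λ) = det(λ I - M) = λ^3 + 3λ^2 + 28λ + 50.
No integer candidate from the rational root theorem (±divisors of 50) is a root, so the roots are irrational. The cubic discriminant is Δ = -78052 < 0, so there is one real root and a complex-conjugate pair. p(-2) = -2 and p(-1) = 24 have opposite signs, so a root lies in (-2, -1); Newton's method refines it to λ ≈ -1.928. Dividing out (λ - (-1.928)) leaves approximately λ^2 + 1.072λ + 25.9332. For λ^2 + 1.072λ + 25.9332 the discriminant is -102.5837. It is negative, so the remaining roots are the complex-conjugate pair λ ≈ -0.536 ± 5.0642i. Their product equals the constant term, so |λ|^2 ≈ 25.9332 and |λ| ≈ 5.0925.
Thus the eigenvalues (to 4 decimals) are -1.928 (modulus 1.928); -0.536 ± 5.0642i (modulus 5.0925). The spectral radius is the largest modulus: r(A) ≈ 5.0925. (Cross-check: r(A) ≤ ||A||_2 ≈ 7.6476; equality holds whenever A is normal, though it can also hold for some non-normal A.)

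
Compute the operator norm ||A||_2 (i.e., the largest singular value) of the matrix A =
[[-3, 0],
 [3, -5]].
||A||_2 = sqrt((43 + sqrt(949))/2) ≈ 6.0748 (= sqrt(largest eigenvalue of A^T A))

||A||_2 = sigma_max(A) = sqrt(lambda_max(A^T A)). Form the symmetric matrix M = A^T A =
[[18, -15],
 [-15, 25]].
Its characteristic polynomial (trace, determinant of M give the coefficients) is
  p(λ) = det(λ I - M) = λ^2 - 43λ + 225.
For λ^2 - 43λ + 225 the discriminant is 949. It is nonnegative but not a perfect square, so the roots are real and irrational: λ = (43 ± sqrt(949))/2 ≈ 36.9029, 6.0971.
So the eigenvalues of A^T A are ≈ 6.0971, 36.9029 (all ≥ 0, as they must be for A^T A). The largest is λ_max = (43 + sqrt(949))/2 ≈ 36.9029, hence ||A||_2 = sqrt(λ_max) = sqrt((43 + sqrt(949))/2) ≈ 6.0748.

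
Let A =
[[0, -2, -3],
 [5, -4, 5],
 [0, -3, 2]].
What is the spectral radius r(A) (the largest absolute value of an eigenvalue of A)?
r(A) ≈ 5.2328

The eigenvalues of A are the roots of its characteristic polynomial. With M = A (coefficients from the trace, the sum of principal 2x2 minors, and det A):
  p(λ) = det(λ I - M) = λ^3 + 2λ^2 + 17λ - 65.
No integer candidate from the rational root theorem (±divisors of 65) is a root, so the roots are irrational. The cubic discriminant is Δ = -170271 < 0, so there is one real root and a complex-conjugate pair. p(2) = -15 and p(3) = 31 have opposite signs, so a root lies in (2, 3); Newton's method refines it to λ ≈ 2.3738. Dividing out (λ - (2.3738)) leaves approximately λ^2 + 4.3738λ + 27.3824. For λ^2 + 4.3738λ + 27.3824 the discriminant is -90.3997. It is negative, so the remaining roots are the complex-conjugate pair λ ≈ -2.1869 ± 4.7539i. Their product equals the constant term, so |λ|^2 ≈ 27.3824 and |λ| ≈ 5.2328.
Thus the eigenvalues (to 4 decimals) are 2.3738 (modulus 2.3738); -2.1869 ± 4.7539i (modulus 5.2328). The spectral radius is the largest modulus: r(A) ≈ 5.2328. (Cross-check: r(A) ≤ ||A||_2 ≈ 8.6398; equality holds whenever A is normal, though it can also hold for some non-normal A.)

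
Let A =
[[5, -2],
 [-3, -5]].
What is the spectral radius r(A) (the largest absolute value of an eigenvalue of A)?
r(A) = sqrt(124)/2 ≈ 5.5678

The eigenvalues of A are the roots of its characteristic polynomial. With M = A (coefficients from the trace and determinant):
  p(λ) = det(λ I - M) = λ^2 - 31.
For λ^2 - 31 the discriminant is 124. It is nonnegative but not a perfect square, so the roots are real and irrational: λ = ± sqrt(124)/2 ≈ 5.5678, -5.5678.
Thus the eigenvalues (to 4 decimals) are 5.5678 (modulus 5.5678); -5.5678 (modulus 5.5678). The spectral radius is the largest modulus: r(A) = sqrt(124)/2 ≈ 5.5678. (Cross-check: r(A) ≤ ||A||_2 ≈ 6.0902; equality holds whenever A is normal, though it can also hold for some non-normal A.)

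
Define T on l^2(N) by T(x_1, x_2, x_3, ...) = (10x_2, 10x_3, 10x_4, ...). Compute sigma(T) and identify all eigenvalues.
sigma(T) = closed disk {z in C : |z| ≤ 10}; sigma_p(T) = open disk {z in C : |z| < 10}

Note T = 10·V where V is the unit left shift (V x)_k = x_{k+1}; so sigma(T) = 10·sigma(V) and ||T|| = 10||V||. ||T x||^2 = 100sum_{k≥2} |x_k|^2 ≤ 100||x||^2, with equality on {x : x_1 = 0}, so ||T|| = 10. For any lambda with |lambda| < 10, set r = lambda/10 (|r| < 1); the vector x = (1, r, r^2, ...) is in l^2 and satisfies T x = 10(r, r^2, ...) = lambda x, so lambda is an eigenvalue. On the boundary |lambda| = 10 the geometric series diverges, so no l^2 eigenvector exists, but these lambda lie in the approximate point spectrum. Hence sigma(T) is the closed disk of radius 10 and sigma_p(T) is the open disk.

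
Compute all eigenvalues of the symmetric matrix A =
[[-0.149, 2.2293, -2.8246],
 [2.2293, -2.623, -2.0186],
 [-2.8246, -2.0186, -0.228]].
sigma(A) ≈ {-4, -3, 4}

A is real symmetric, so its spectrum consists of real eigenvalues. Expanding the characteristic polynomial of the displayed matrix gives
  det(λ I - A) = p(λ) = λ^3 + (3)λ^2 + (-16)λ + (-48).
Solving p(λ) = 0 yields eigenvalues ≈ -4, -3, 4. (A is shown rounded to 4 decimals, so these recover the underlying integer eigenvalues to within that precision.)
Verification: the trace of A = -3 equals the sum of eigenvalues -3, and det(A) ≈ 48.0002 matches the eigenvalue product 48.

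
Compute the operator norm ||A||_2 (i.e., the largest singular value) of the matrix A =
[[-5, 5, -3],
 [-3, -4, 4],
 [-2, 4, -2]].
||A||_2 ≈ 9.6291 (= sqrt(largest eigenvalue of A^T A))

||A||_2 = sigma_max(A) = sqrt(lambda_max(A^T A)). Form the symmetric matrix M = A^T A =
[[38, -21, 7],
 [-21, 57, -39],
 [7, -39, 29]].
Its characteristic polynomial (trace, sum of principal 2x2 minors, determinant of M give the coefficients) is
  p(λ) = det(λ I - M) = λ^3 - 124λ^2 + 2910λ - 900.
No integer candidate from the rational root theorem (±divisors of 900) is a root, so the roots are irrational. The cubic discriminant is Δ = 30596713200 > 0, so there are three distinct real roots. p(0) = -900 and p(1) = 1887 have opposite signs, so a root lies in (0, 1); Newton's method refines it to λ ≈ 0.3135. p(30) = 1800 and p(31) = -63 have opposite signs, so a root lies in (30, 31); Newton's method refines it to λ ≈ 30.9667. p(92) = -4028 and p(93) = 1611 have opposite signs, so a root lies in (92, 93); Newton's method refines it to λ ≈ 92.7198. Check (Vieta): the three roots sum to 124, matching tr M = 124.
So the eigenvalues of A^T A are ≈ 0.3135, 30.9667, 92.7198 (all ≥ 0, as they must be for A^T A). The largest is λ_max ≈ 92.7198, hence ||A||_2 = sqrt(λ_max) ≈ 9.6291.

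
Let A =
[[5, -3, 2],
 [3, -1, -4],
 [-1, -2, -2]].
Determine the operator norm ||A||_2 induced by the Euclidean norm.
||A||_2 ≈ 6.6094 (= sqrt(largest eigenvalue of A^T A))

||A||_2 = sigma_max(A) = sqrt(lambda_max(A^T A)). Form the symmetric matrix M = A^T A =
[[35, -16, 0],
 [-16, 14, 2],
 [0, 2, 24]].
Its characteristic polynomial (trace, sum of principal 2x2 minors, determinant of M give the coefficients) is
  p(λ) = det(λ I - M) = λ^3 - 73λ^2 + 1406λ - 5476.
No integer candidate from the rational root theorem (±divisors of 5476) is a root, so the roots are irrational. The cubic discriminant is Δ = 202989844 > 0, so there are three distinct real roots. p(5) = -146 and p(6) = 548 have opposite signs, so a root lies in (5, 6); Newton's method refines it to λ ≈ 5.1974. p(24) = 44 and p(25) = -326 have opposite signs, so a root lies in (24, 25); Newton's method refines it to λ ≈ 24.1189. p(43) = -488 and p(44) = 244 have opposite signs, so a root lies in (43, 44); Newton's method refines it to λ ≈ 43.6837. Check (Vieta): the three roots sum to 73, matching tr M = 73.
So the eigenvalues of A^T A are ≈ 5.1974, 24.1189, 43.6837 (all ≥ 0, as they must be for A^T A). The largest is λ_max ≈ 43.6837, hence ||A||_2 = sqrt(λ_max) ≈ 6.6094.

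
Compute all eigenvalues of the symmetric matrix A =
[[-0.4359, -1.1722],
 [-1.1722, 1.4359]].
sigma(A) ≈ {-1, 2}

A is real symmetric, so its spectrum consists of real eigenvalues. Expanding the characteristic polynomial of the displayed matrix gives
  det(λ I - A) = p(λ) = λ^2 + (-1)λ + (-2).
Solving p(λ) = 0 yields eigenvalues ≈ -1, 2. (A is shown rounded to 4 decimals, so these recover the underlying integer eigenvalues to within that precision.)
Verification: the trace of A = 1 equals the sum of eigenvalues 1, and det(A) ≈ -2.0000 matches the eigenvalue product -2.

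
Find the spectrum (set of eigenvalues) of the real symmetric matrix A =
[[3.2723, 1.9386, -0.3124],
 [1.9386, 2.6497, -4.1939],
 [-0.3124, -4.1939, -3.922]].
sigma(A) ≈ {-6, 2, 6}

A is real symmetric, so its spectrum consists of real eigenvalues. Expanding the characteristic polynomial of the displayed matrix gives
  det(λ I - A) = p(λ) = λ^3 + (-2)λ^2 + (-36)λ + (72.0012).
Solving p(λ) = 0 yields eigenvalues ≈ -6, 2, 6. (A is shown rounded to 4 decimals, so these recover the underlying integer eigenvalues to within that precision.)
Verification: the trace of A = 2 equals the sum of eigenvalues 2, and det(A) ≈ -72.0012 matches the eigenvalue product -72.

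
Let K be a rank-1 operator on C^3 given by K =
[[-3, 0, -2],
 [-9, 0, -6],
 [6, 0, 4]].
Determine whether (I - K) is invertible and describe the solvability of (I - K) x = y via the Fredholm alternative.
(I - K) is singular (det(I - K) = 0, i.e. 1 ∈ sigma(K)). (I - K) x = y is solvable iff y ⊥ ker((I - K)^*) = span{(-3, 0, -2)}, i.e. iff -3y_1 - 2y_3 = 0. When solvable, the solutions are x = y + c·(1, 3, -2), c arbitrary (ker(I - K) = span{(1, 3, -2)}, dimension 1).

K has rank 1, so it is an outer product K = u v^T: every row of K is a multiple of one row vector. Reading off the entries, u = (1, 3, -2) and v = (-3, 0, -2) (row i of K equals u_i·v^T). A rank-one matrix u v^T satisfies K u = u (v·u) and kills the (2)-dimensional subspace v^⊥, so its characteristic polynomial is lambda^2 (lambda - v·u) with v·u = tr K = 1. Hence the eigenvalues of I - K are 1 (multiplicity 2) and 1 - (1) = 0, so det(I - K) = 0. (Direct check: I - K =
[[4, 0, 2],
 [9, 1, 6],
 [-6, 0, -3]]
has determinant 0.) So 1 is an eigenvalue of K and (I - K) is not invertible. The finite-dimensional Fredholm alternative says: either (I - K) is invertible, or ker(I - K) ≠ {0} and then range(I - K) = ker((I - K)^*)^⊥, with dim ker(I - K) = dim ker((I - K)^*). We are in the second case, so we need both kernels. Kernel of I - K: (I - K) u = u - u (v·u) = u - u = 0, so ker(I - K) = span{u} = span{(1, 3, -2)} (it is exactly 1-dimensional because rank(I - K) = 2). Kernel of the adjoint: K is real, so (I - K)^* = I - K^T = I - v u^T, and (I - v u^T) v = v - v (u·v) = 0; hence ker((I - K)^*) = span{v} = span{(-3, 0, -2)}. Therefore (I - K) x = y is solvable iff <y, v> = 0, i.e. iff -3y_1 - 2y_3 = 0. When this holds, K y = u (v·y) = 0, so (I - K) y = y and x = y is a particular solution; the full solution set is the line x = y + c·u = y + c·(1, 3, -2), c ∈ C.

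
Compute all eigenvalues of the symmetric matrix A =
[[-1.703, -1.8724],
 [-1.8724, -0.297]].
sigma(A) ≈ {-3, 1}

A is real symmetric, so its spectrum consists of real eigenvalues. Expanding the characteristic polynomial of the displayed matrix gives
  det(λ I - A) = p(λ) = λ^2 + (2)λ + (-3).
Solving p(λ) = 0 yields eigenvalues ≈ -3, 1. (A is shown rounded to 4 decimals, so these recover the underlying integer eigenvalues to within that precision.)
Verification: the trace of A = -2 equals the sum of eigenvalues -2, and det(A) ≈ -3.0001 matches the eigenvalue product -3.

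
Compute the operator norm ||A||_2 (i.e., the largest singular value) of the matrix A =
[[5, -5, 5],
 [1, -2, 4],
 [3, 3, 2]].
||A||_2 ≈ 9.6923 (= sqrt(largest eigenvalue of A^T A))

||A||_2 = sigma_max(A) = sqrt(lambda_max(A^T A)). Form the symmetric matrix M = A^T A =
[[35, -18, 35],
 [-18, 38, -27],
 [35, -27, 45]].
Its characteristic polynomial (trace, sum of principal 2x2 minors, determinant of M give the coefficients) is
  p(λ) = det(λ I - M) = λ^3 - 118λ^2 + 2337λ - 7225.
No integer candidate from the rational root theorem (±divisors of 7225) is a root, so the roots are irrational. The cubic discriminant is Δ = 11962466369 > 0, so there are three distinct real roots. p(3) = -1249 and p(4) = 299 have opposite signs, so a root lies in (3, 4); Newton's method refines it to λ ≈ 3.7956. p(20) = 315 and p(21) = -925 have opposite signs, so a root lies in (20, 21); Newton's method refines it to λ ≈ 20.2629. p(93) = -6109 and p(94) = 389 have opposite signs, so a root lies in (93, 94); Newton's method refines it to λ ≈ 93.9415. Check (Vieta): the three roots sum to 118, matching tr M = 118.
So the eigenvalues of A^T A are ≈ 3.7956, 20.2629, 93.9415 (all ≥ 0, as they must be for A^T A). The largest is λ_max ≈ 93.9415, hence ||A||_2 = sqrt(λ_max) ≈ 9.6923.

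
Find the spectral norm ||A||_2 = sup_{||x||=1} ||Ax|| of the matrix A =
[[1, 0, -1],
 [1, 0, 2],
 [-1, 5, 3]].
||A||_2 ≈ 6.0252 (= sqrt(largest eigenvalue of A^T A))

||A||_2 = sigma_max(A) = sqrt(lambda_max(A^T A)). Form the symmetric matrix M = A^T A =
[[3, -5, -2],
 [-5, 25, 15],
 [-2, 15, 14]].
Its characteristic polynomial (trace, sum of principal 2x2 minors, determinant of M give the coefficients) is
  p(λ) = det(λ I - M) = λ^3 - 42λ^2 + 213λ - 225.
No integer candidate from the rational root theorem (±divisors of 225) is a root, so the roots are irrational. The cubic discriminant is Δ = 9561753 > 0, so there are three distinct real roots. p(1) = -53 and p(2) = 41 have opposite signs, so a root lies in (1, 2); Newton's method refines it to λ ≈ 1.4645. p(4) = 19 and p(5) = -85 have opposite signs, so a root lies in (4, 5); Newton's method refines it to λ ≈ 4.232. p(36) = -333 and p(37) = 811 have opposite signs, so a root lies in (36, 37); Newton's method refines it to λ ≈ 36.3035. Check (Vieta): the three roots sum to 42, matching tr M = 42.
So the eigenvalues of A^T A are ≈ 1.4645, 4.232, 36.3035 (all ≥ 0, as they must be for A^T A). The largest is λ_max ≈ 36.3035, hence ||A||_2 = sqrt(λ_max) ≈ 6.0252.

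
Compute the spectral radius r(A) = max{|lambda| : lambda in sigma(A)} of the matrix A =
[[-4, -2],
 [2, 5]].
r(A) = (1 + sqrt(65))/2 ≈ 4.5311

The eigenvalues of A are the roots of its characteristic polynomial. With M = A (coefficients from the trace and determinant):
  p(λ) = det(λ I - M) = λ^2 - λ - 16.
For λ^2 - λ - 16 the discriminant is 65. It is nonnegative but not a perfect square, so the roots are real and irrational: λ = (1 ± sqrt(65))/2 ≈ 4.5311, -3.5311.
Thus the eigenvalues (to 4 decimals) are 4.5311 (modulus 4.5311); -3.5311 (modulus 3.5311). The spectral radius is the largest modulus: r(A) = (1 + sqrt(65))/2 ≈ 4.5311. (Cross-check: r(A) ≤ ||A||_2 ≈ 6.5616; equality holds whenever A is normal, though it can also hold for some non-normal A.)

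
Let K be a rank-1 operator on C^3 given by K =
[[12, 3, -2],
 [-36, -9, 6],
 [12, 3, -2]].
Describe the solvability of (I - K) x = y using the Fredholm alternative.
(I - K) is singular (det(I - K) = 0, i.e. 1 ∈ sigma(K)). (I - K) x = y is solvable iff y ⊥ ker((I - K)^*) = span{(12, 3, -2)}, i.e. iff 12y_1 + 3y_2 - 2y_3 = 0. When solvable, the solutions are x = y + c·(1, -3, 1), c arbitrary (ker(I - K) = span{(1, -3, 1)}, dimension 1).

K has rank 1, so it is an outer product K = u v^T: every row of K is a multiple of one row vector. Reading off the entries, u = (1, -3, 1) and v = (12, 3, -2) (row i of K equals u_i·v^T). A rank-one matrix u v^T satisfies K u = u (v·u) and kills the (2)-dimensional subspace v^⊥, so its characteristic polynomial is lambda^2 (lambda - v·u) with v·u = tr K = 1. Hence the eigenvalues of I - K are 1 (multiplicity 2) and 1 - (1) = 0, so det(I - K) = 0. (Direct check: I - K =
[[-11, -3, 2],
 [36, 10, -6],
 [-12, -3, 3]]
has determinant 0.) So 1 is an eigenvalue of K and (I - K) is not invertible. The finite-dimensional Fredholm alternative says: either (I - K) is invertible, or ker(I - K) ≠ {0} and then range(I - K) = ker((I - K)^*)^⊥, with dim ker(I - K) = dim ker((I - K)^*). We are in the second case, so we need both kernels. Kernel of I - K: (I - K) u = u - u (v·u) = u - u = 0, so ker(I - K) = span{u} = span{(1, -3, 1)} (it is exactly 1-dimensional because rank(I - K) = 2). Kernel of the adjoint: K is real, so (I - K)^* = I - K^T = I - v u^T, and (I - v u^T) v = v - v (u·v) = 0; hence ker((I - K)^*) = span{v} = span{(12, 3, -2)}. Therefore (I - K) x = y is solvable iff <y, v> = 0, i.e. iff 12y_1 + 3y_2 - 2y_3 = 0. When this holds, K y = u (v·y) = 0, so (I - K) y = y and x = y is a particular solution; the full solution set is the line x = y + c·u = y + c·(1, -3, 1), c ∈ C.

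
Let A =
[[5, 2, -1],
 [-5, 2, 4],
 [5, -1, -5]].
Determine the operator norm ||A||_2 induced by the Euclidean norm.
||A||_2 ≈ 10.5935 (= sqrt(largest eigenvalue of A^T A))

||A||_2 = sigma_max(A) = sqrt(lambda_max(A^T A)). Form the symmetric matrix M = A^T A =
[[75, -5, -50],
 [-5, 9, 11],
 [-50, 11, 42]].
Its characteristic polynomial (trace, sum of principal 2x2 minors, determinant of M give the coefficients) is
  p(λ) = det(λ I - M) = λ^3 - 126λ^2 + 1557λ - 1225.
No integer candidate from the rational root theorem (±divisors of 1225) is a root, so the roots are irrational. The cubic discriminant is Δ = 17872608177 > 0, so there are three distinct real roots. p(0) = -1225 and p(1) = 207 have opposite signs, so a root lies in (0, 1); Newton's method refines it to λ ≈ 0.844. p(12) = 1043 and p(13) = -81 have opposite signs, so a root lies in (12, 13); Newton's method refines it to λ ≈ 12.9328. p(112) = -2457 and p(113) = 8719 have opposite signs, so a root lies in (112, 113); Newton's method refines it to λ ≈ 112.2231. Check (Vieta): the three roots sum to 126, matching tr M = 126.
So the eigenvalues of A^T A are ≈ 0.844, 12.9328, 112.2231 (all ≥ 0, as they must be for A^T A). The largest is λ_max ≈ 112.2231, hence ||A||_2 = sqrt(λ_max) ≈ 10.5935.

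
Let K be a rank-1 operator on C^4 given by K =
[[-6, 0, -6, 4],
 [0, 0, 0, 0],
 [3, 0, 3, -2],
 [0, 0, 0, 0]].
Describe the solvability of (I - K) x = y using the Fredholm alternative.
(I - K) is invertible (det(I - K) = 4 ≠ 0), so for every y in C^4 the equation (I - K) x = y has a unique solution.

K has rank 1, so it is an outer product K = u v^T: every row of K is a multiple of one row vector. Reading off the entries, u = (2, 0, -1, 0) and v = (-3, 0, -3, 2) (row i of K equals u_i·v^T). A rank-one matrix u v^T satisfies K u = u (v·u) and kills the (3)-dimensional subspace v^⊥, so its characteristic polynomial is lambda^3 (lambda - v·u) with v·u = tr K = -3. Hence the eigenvalues of I - K are 1 (multiplicity 3) and 1 - (-3) = 4, so det(I - K) = 4. (Direct check: I - K =
[[7, 0, 6, -4],
 [0, 1, 0, 0],
 [-3, 0, -2, 2],
 [0, 0, 0, 1]]
has determinant 4.) The finite-dimensional Fredholm alternative says: either (I - K) is invertible, or ker(I - K) ≠ {0} and then range(I - K) = ker((I - K)^*)^⊥, with dim ker(I - K) = dim ker((I - K)^*). Since det(I - K) ≠ 0, 1 is not an eigenvalue of K and ker(I - K) = {0}, so we are in the first case: for every y there is a unique x = (I - K)^(-1) y. Explicitly, by the Sherman–Morrison formula, (I - u v^T)^(-1) = I + u v^T/(1 - v·u), i.e. (I - K)^(-1) = I + K/(4).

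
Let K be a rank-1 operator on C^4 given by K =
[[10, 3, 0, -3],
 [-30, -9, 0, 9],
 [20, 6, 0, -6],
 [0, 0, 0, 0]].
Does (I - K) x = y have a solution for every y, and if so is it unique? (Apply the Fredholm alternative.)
(I - K) is singular (det(I - K) = 0, i.e. 1 ∈ sigma(K)). (I - K) x = y is solvable iff y ⊥ ker((I - K)^*) = span{(10, 3, 0, -3)}, i.e. iff 10y_1 + 3y_2 - 3y_4 = 0. When solvable, the solutions are x = y + c·(1, -3, 2, 0), c arbitrary (ker(I - K) = span{(1, -3, 2, 0)}, dimension 1).

K has rank 1, so it is an outer product K = u v^T: every row of K is a multiple of one row vector. Reading off the entries, u = (1, -3, 2, 0) and v = (10, 3, 0, -3) (row i of K equals u_i·v^T). A rank-one matrix u v^T satisfies K u = u (v·u) and kills the (3)-dimensional subspace v^⊥, so its characteristic polynomial is lambda^3 (lambda - v·u) with v·u = tr K = 1. Hence the eigenvalues of I - K are 1 (multiplicity 3) and 1 - (1) = 0, so det(I - K) = 0. (Direct check: I - K =
[[-9, -3, 0, 3],
 [30, 10, 0, -9],
 [-20, -6, 1, 6],
 [0, 0, 0, 1]]
has determinant 0.) So 1 is an eigenvalue of K and (I - K) is not invertible. The finite-dimensional Fredholm alternative says: either (I - K) is invertible, or ker(I - K) ≠ {0} and then range(I - K) = ker((I - K)^*)^⊥, with dim ker(I - K) = dim ker((I - K)^*). We are in the second case, so we need both kernels. Kernel of I - K: (I - K) u = u - u (v·u) = u - u = 0, so ker(I - K) = span{u} = span{(1, -3, 2, 0)} (it is exactly 1-dimensional because rank(I - K) = 3). Kernel of the adjoint: K is real, so (I - K)^* = I - K^T = I - v u^T, and (I - v u^T) v = v - v (u·v) = 0; hence ker((I - K)^*) = span{v} = span{(10, 3, 0, -3)}. Therefore (I - K) x = y is solvable iff <y, v> = 0, i.e. iff 10y_1 + 3y_2 - 3y_4 = 0. When this holds, K y = u (v·y) = 0, so (I - K) y = y and x = y is a particular solution; the full solution set is the line x = y + c·u = y + c·(1, -3, 2, 0), c ∈ C.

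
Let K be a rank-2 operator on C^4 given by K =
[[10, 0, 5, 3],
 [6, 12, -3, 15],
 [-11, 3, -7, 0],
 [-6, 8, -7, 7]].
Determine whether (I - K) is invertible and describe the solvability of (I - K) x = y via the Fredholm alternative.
(I - K) is invertible (det(I - K) = 12 ≠ 0), so for every y in C^4 the equation (I - K) x = y has a unique solution.

K has rank 2 and factors as K = U V^T = u1 v1^T + u2 v2^T with u1 = (-3, -3, 3, 1), v1 = (-3, -1, -1, -2), u2 = (1, -3, -2, -3), v2 = (1, -3, 2, -3) (multiplying out reproduces the displayed K). The nonzero eigenvalues of U V^T coincide with those of the 2 x 2 matrix G = V^T U = [[v1·u1, v1·u2], [v2·u1, v2·u2]] = [[7, 8], [9, 15]], and by the Sylvester determinant identity det(I_4 - U V^T) = det(I_2 - V^T U) = det([[-6, -8], [-9, -14]]) = (-6)(-14) - (-8)(-9) = 12. (Direct check: I - K =
[[-9, 0, -5, -3],
 [-6, -11, 3, -15],
 [11, -3, 8, 0],
 [6, -8, 7, -6]]
has determinant 12.) The finite-dimensional Fredholm alternative says: either (I - K) is invertible, or ker(I - K) ≠ {0} and then range(I - K) = ker((I - K)^*)^⊥, with dim ker(I - K) = dim ker((I - K)^*). Since det(I - K) ≠ 0, 1 is not an eigenvalue of K and ker(I - K) = {0}, so we are in the first case: for every y there is a unique x = (I - K)^(-1) y. (Explicitly, by the Woodbury identity, (I - U V^T)^(-1) = I + U (I_2 - G)^(-1) V^T.)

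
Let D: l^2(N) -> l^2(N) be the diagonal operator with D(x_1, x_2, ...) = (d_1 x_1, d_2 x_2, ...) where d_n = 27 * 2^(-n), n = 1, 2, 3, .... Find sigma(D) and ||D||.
sigma(D) = {27 * 2^(-n) : n ≥ 1} ∪ {0}; ||D|| = 27/2

A bounded diagonal operator on l^2 with diagonal entries d_n has spectrum equal to the closure of {d_n : n ≥ 1}: every d_n is an eigenvalue (with eigenvector e_n), so {d_n} ⊂ sigma(D); the spectrum is closed, so its closure is too; and for lambda not in the closure, (D - lambda I) has bounded inverse (the diagonal entries 1/(d_n - lambda) are bounded). For our sequence d_n = 27 * 2^(-n), n = 1, 2, 3, ...:
  - {d_n} = {27 * 2^(-n) : n ≥ 1}; the only limit point is 0
  - closure = {27 * 2^(-n) : n ≥ 1} ∪ {0}
For the norm: a diagonal operator has ||D|| = sup_n |d_n|. Here d_n = 27 * 2^(-n) is positive and decreasing, so sup_n |d_n| = d_1 = 27/2. So ||D|| = 27/2.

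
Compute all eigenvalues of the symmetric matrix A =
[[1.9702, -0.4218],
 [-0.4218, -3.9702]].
sigma(A) ≈ {-4, 2}

A is real symmetric, so its spectrum consists of real eigenvalues. Expanding the characteristic polynomial of the displayed matrix gives
  det(λ I - A) = p(λ) = λ^2 + (2)λ + (-8).
Solving p(λ) = 0 yields eigenvalues ≈ -4, 2. (A is shown rounded to 4 decimals, so these recover the underlying integer eigenvalues to within that precision.)
Verification: the trace of A = -2 equals the sum of eigenvalues -2, and det(A) ≈ -8.0000 matches the eigenvalue product -8.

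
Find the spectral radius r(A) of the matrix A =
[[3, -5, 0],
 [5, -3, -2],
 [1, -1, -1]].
r(A) ≈ 3.726

The eigenvalues of A are the roots of its characteristic polynomial. With M = A (coefficients from the trace, the sum of principal 2x2 minors, and det A):
  p(λ) = det(λ I - M) = λ^3 + λ^2 + 14λ + 12.
No integer candidate from the rational root theorem (±divisors of 12) is a root, so the roots are irrational. The cubic discriminant is Δ = -11692 < 0, so there is one real root and a complex-conjugate pair. p(-1) = -2 and p(0) = 12 have opposite signs, so a root lies in (-1, 0); Newton's method refines it to λ ≈ -0.8644. Dividing out (λ - (-0.8644)) leaves approximately λ^2 + 0.1356λ + 13.8828. For λ^2 + 0.1356λ + 13.8828 the discriminant is -55.5127. It is negative, so the remaining roots are the complex-conjugate pair λ ≈ -0.0678 ± 3.7253i. Their product equals the constant term, so |λ|^2 ≈ 13.8828 and |λ| ≈ 3.726.
Thus the eigenvalues (to 4 decimals) are -0.8644 (modulus 0.8644); -0.0678 ± 3.7253i (modulus 3.726). The spectral radius is the largest modulus: r(A) ≈ 3.726. (Cross-check: r(A) ≤ ||A||_2 ≈ 8.2797; equality holds whenever A is normal, though it can also hold for some non-normal A.)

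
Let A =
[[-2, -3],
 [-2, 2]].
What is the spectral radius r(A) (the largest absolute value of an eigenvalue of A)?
r(A) = sqrt(40)/2 ≈ 3.1623

The eigenvalues of A are the roots of its characteristic polynomial. With M = A (coefficients from the trace and determinant):
  p(λ) = det(λ I - M) = λ^2 - 10.
For λ^2 - 10 the discriminant is 40. It is nonnegative but not a perfect square, so the roots are real and irrational: λ = ± sqrt(40)/2 ≈ 3.1623, -3.1623.
Thus the eigenvalues (to 4 decimals) are 3.1623 (modulus 3.1623); -3.1623 (modulus 3.1623). The spectral radius is the largest modulus: r(A) = sqrt(40)/2 ≈ 3.1623. (Cross-check: r(A) ≤ ||A||_2 ≈ 3.7016; equality holds whenever A is normal, though it can also hold for some non-normal A.)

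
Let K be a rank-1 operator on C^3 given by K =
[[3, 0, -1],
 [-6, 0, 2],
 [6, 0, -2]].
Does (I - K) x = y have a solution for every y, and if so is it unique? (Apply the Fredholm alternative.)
(I - K) is singular (det(I - K) = 0, i.e. 1 ∈ sigma(K)). (I - K) x = y is solvable iff y ⊥ ker((I - K)^*) = span{(3, 0, -1)}, i.e. iff 3y_1 - y_3 = 0. When solvable, the solutions are x = y + c·(1, -2, 2), c arbitrary (ker(I - K) = span{(1, -2, 2)}, dimension 1).

K has rank 1, so it is an outer product K = u v^T: every row of K is a multiple of one row vector. Reading off the entries, u = (1, -2, 2) and v = (3, 0, -1) (row i of K equals u_i·v^T). A rank-one matrix u v^T satisfies K u = u (v·u) and kills the (2)-dimensional subspace v^⊥, so its characteristic polynomial is lambda^2 (lambda - v·u) with v·u = tr K = 1. Hence the eigenvalues of I - K are 1 (multiplicity 2) and 1 - (1) = 0, so det(I - K) = 0. (Direct check: I - K =
[[-2, 0, 1],
 [6, 1, -2],
 [-6, 0, 3]]
has determinant 0.) So 1 is an eigenvalue of K and (I - K) is not invertible. The finite-dimensional Fredholm alternative says: either (I - K) is invertible, or ker(I - K) ≠ {0} and then range(I - K) = ker((I - K)^*)^⊥, with dim ker(I - K) = dim ker((I - K)^*). We are in the second case, so we need both kernels. Kernel of I - K: (I - K) u = u - u (v·u) = u - u = 0, so ker(I - K) = span{u} = span{(1, -2, 2)} (it is exactly 1-dimensional because rank(I - K) = 2). Kernel of the adjoint: K is real, so (I - K)^* = I - K^T = I - v u^T, and (I - v u^T) v = v - v (u·v) = 0; hence ker((I - K)^*) = span{v} = span{(3, 0, -1)}. Therefore (I - K) x = y is solvable iff <y, v> = 0, i.e. iff 3y_1 - y_3 = 0. When this holds, K y = u (v·y) = 0, so (I - K) y = y and x = y is a particular solution; the full solution set is the line x = y + c·u = y + c·(1, -2, 2), c ∈ C.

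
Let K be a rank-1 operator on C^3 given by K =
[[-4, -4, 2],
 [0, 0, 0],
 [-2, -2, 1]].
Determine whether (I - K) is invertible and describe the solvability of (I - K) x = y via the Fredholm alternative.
(I - K) is invertible (det(I - K) = 4 ≠ 0), so for every y in C^3 the equation (I - K) x = y has a unique solution.

K has rank 1, so it is an outer product K = u v^T: every row of K is a multiple of one row vector. Reading off the entries, u = (-2, 0, -1) and v = (2, 2, -1) (row i of K equals u_i·v^T). A rank-one matrix u v^T satisfies K u = u (v·u) and kills the (2)-dimensional subspace v^⊥, so its characteristic polynomial is lambda^2 (lambda - v·u) with v·u = tr K = -3. Hence the eigenvalues of I - K are 1 (multiplicity 2) and 1 - (-3) = 4, so det(I - K) = 4. (Direct check: I - K =
[[5, 4, -2],
 [0, 1, 0],
 [2, 2, 0]]
has determinant 4.) The finite-dimensional Fredholm alternative says: either (I - K) is invertible, or ker(I - K) ≠ {0} and then range(I - K) = ker((I - K)^*)^⊥, with dim ker(I - K) = dim ker((I - K)^*). Since det(I - K) ≠ 0, 1 is not an eigenvalue of K and ker(I - K) = {0}, so we are in the first case: for every y there is a unique x = (I - K)^(-1) y. Explicitly, by the Sherman–Morrison formula, (I - u v^T)^(-1) = I + u v^T/(1 - v·u), i.e. (I - K)^(-1) = I + K/(4).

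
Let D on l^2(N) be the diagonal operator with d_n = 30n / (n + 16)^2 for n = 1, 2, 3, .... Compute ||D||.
||D|| = 15/32 (attained at n = 16)

For D diagonal, ||D|| = sup_n |d_n|. Treat f(x) = 30x / (x + 16)^2 for real x > 0. By the quotient rule, f'(x) = 30(16 - x)/(x + 16)^3, which is positive for x < 16 and negative for x > 16. So f has a unique maximum at x = 16, and since 16 is a positive integer, the supremum over n ≥ 1 is attained at n = 16: d_16 = 30·16/(16 + 16)^2 = 30·16/1024 = 15/32. Hence ||D|| = 15/32.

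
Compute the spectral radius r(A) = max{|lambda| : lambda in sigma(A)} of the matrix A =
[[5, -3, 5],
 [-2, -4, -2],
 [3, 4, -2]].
r(A) ≈ 6.8618

The eigenvalues of A are the roots of its characteristic polynomial. With M = A (coefficients from the trace, the sum of principal 2x2 minors, and det A):
  p(λ) = det(λ I - M) = λ^3 + λ^2 - 35λ - 130.
No integer candidate from the rational root theorem (±divisors of 130) is a root, so the roots are irrational. The cubic discriminant is Δ = -201155 < 0, so there is one real root and a complex-conjugate pair. p(6) = -88 and p(7) = 17 have opposite signs, so a root lies in (6, 7); Newton's method refines it to λ ≈ 6.8618. Dividing out (λ - (6.8618)) leaves approximately λ^2 + 7.8618λ + 18.9456. For λ^2 + 7.8618λ + 18.9456 the discriminant is -13.9749. It is negative, so the remaining roots are the complex-conjugate pair λ ≈ -3.9309 ± 1.8692i. Their product equals the constant term, so |λ|^2 ≈ 18.9456 and |λ| ≈ 4.3527.
Thus the eigenvalues (to 4 decimals) are 6.8618 (modulus 6.8618); -3.9309 ± 1.8692i (modulus 4.3527). The spectral radius is the largest modulus: r(A) ≈ 6.8618. (Cross-check: r(A) ≤ ||A||_2 ≈ 7.8192; equality holds whenever A is normal, though it can also hold for some non-normal A.)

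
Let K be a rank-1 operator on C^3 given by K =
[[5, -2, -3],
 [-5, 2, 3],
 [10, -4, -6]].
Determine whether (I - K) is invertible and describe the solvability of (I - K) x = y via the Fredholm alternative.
(I - K) is singular (det(I - K) = 0, i.e. 1 ∈ sigma(K)). (I - K) x = y is solvable iff y ⊥ ker((I - K)^*) = span{(5, -2, -3)}, i.e. iff 5y_1 - 2y_2 - 3y_3 = 0. When solvable, the solutions are x = y + c·(1, -1, 2), c arbitrary (ker(I - K) = span{(1, -1, 2)}, dimension 1).

K has rank 1, so it is an outer product K = u v^T: every row of K is a multiple of one row vector. Reading off the entries, u = (1, -1, 2) and v = (5, -2, -3) (row i of K equals u_i·v^T). A rank-one matrix u v^T satisfies K u = u (v·u) and kills the (2)-dimensional subspace v^⊥, so its characteristic polynomial is lambda^2 (lambda - v·u) with v·u = tr K = 1. Hence the eigenvalues of I - K are 1 (multiplicity 2) and 1 - (1) = 0, so det(I - K) = 0. (Direct check: I - K =
[[-4, 2, 3],
 [5, -1, -3],
 [-10, 4, 7]]
has determinant 0.) So 1 is an eigenvalue of K and (I - K) is not invertible. The finite-dimensional Fredholm alternative says: either (I - K) is invertible, or ker(I - K) ≠ {0} and then range(I - K) = ker((I - K)^*)^⊥, with dim ker(I - K) = dim ker((I - K)^*). We are in the second case, so we need both kernels. Kernel of I - K: (I - K) u = u - u (v·u) = u - u = 0, so ker(I - K) = span{u} = span{(1, -1, 2)} (it is exactly 1-dimensional because rank(I - K) = 2). Kernel of the adjoint: K is real, so (I - K)^* = I - K^T = I - v u^T, and (I - v u^T) v = v - v (u·v) = 0; hence ker((I - K)^*) = span{v} = span{(5, -2, -3)}. Therefore (I - K) x = y is solvable iff <y, v> = 0, i.e. iff 5y_1 - 2y_2 - 3y_3 = 0. When this holds, K y = u (v·y) = 0, so (I - K) y = y and x = y is a particular solution; the full solution set is the line x = y + c·u = y + c·(1, -1, 2), c ∈ C.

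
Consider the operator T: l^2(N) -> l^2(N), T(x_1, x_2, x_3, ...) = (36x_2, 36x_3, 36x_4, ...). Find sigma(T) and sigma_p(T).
sigma(T) = closed disk {z in C : |z| ≤ 36}; sigma_p(T) = open disk {z in C : |z| < 36}

Note T = 36·V where V is the unit left shift (V x)_k = x_{k+1}; so sigma(T) = 36·sigma(V) and ||T|| = 36||V||. ||T x||^2 = 1296sum_{k≥2} |x_k|^2 ≤ 1296||x||^2, with equality on {x : x_1 = 0}, so ||T|| = 36. For any lambda with |lambda| < 36, set r = lambda/36 (|r| < 1); the vector x = (1, r, r^2, ...) is in l^2 and satisfies T x = 36(r, r^2, ...) = lambda x, so lambda is an eigenvalue. On the boundary |lambda| = 36 the geometric series diverges, so no l^2 eigenvector exists, but these lambda lie in the approximate point spectrum. Hence sigma(T) is the closed disk of radius 36 and sigma_p(T) is the open disk.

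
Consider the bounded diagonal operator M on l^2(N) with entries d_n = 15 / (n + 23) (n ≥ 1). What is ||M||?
||M|| = 5/8 (attained at n = 1)

For M diagonal, ||M|| = sup_n |d_n| = sup_n 15/(n + 23). This is positive and strictly decreasing in n, so the supremum is attained at n = 1: d_1 = 15/(1 + 23) = 5/8. Hence ||M|| = 5/8.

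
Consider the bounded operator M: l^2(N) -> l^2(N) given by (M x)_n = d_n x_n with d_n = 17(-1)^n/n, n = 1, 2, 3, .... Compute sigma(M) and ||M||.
sigma(M) = {17(-1)^n/n : n ≥ 1} ∪ {0}; ||M|| = 17

A bounded diagonal operator on l^2 with diagonal entries d_n has spectrum equal to the closure of {d_n : n ≥ 1}: every d_n is an eigenvalue (with eigenvector e_n), so {d_n} ⊂ sigma(M); the spectrum is closed, so its closure is too; and for lambda not in the closure, (M - lambda I) has bounded inverse (the diagonal entries 1/(d_n - lambda) are bounded). For our sequence d_n = 17(-1)^n/n, n = 1, 2, 3, ...:
  - {d_n} = {17(-1)^n/n : n ≥ 1}; the only limit point is 0
  - closure = {17(-1)^n/n : n ≥ 1} ∪ {0}
For the norm: a diagonal operator has ||M|| = sup_n |d_n|. Here |d_n| = 17/n is decreasing, so sup_n |d_n| = |d_1| = 17. So ||M|| = 17.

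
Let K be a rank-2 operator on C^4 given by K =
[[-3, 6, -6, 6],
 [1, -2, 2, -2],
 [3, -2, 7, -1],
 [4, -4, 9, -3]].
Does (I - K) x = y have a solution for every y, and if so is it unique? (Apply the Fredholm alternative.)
(I - K) is invertible (det(I - K) = -40 ≠ 0), so for every y in C^4 the equation (I - K) x = y has a unique solution.

K has rank 2 and factors as K = U V^T = u1 v1^T + u2 v2^T with u1 = (0, 0, 1, 1), v1 = (1, 2, 3, 3), u2 = (-3, 1, 2, 3), v2 = (1, -2, 2, -2) (multiplying out reproduces the displayed K). The nonzero eigenvalues of U V^T coincide with those of the 2 x 2 matrix G = V^T U = [[v1·u1, v1·u2], [v2·u1, v2·u2]] = [[6, 14], [0, -7]], and by the Sylvester determinant identity det(I_4 - U V^T) = det(I_2 - V^T U) = det([[-5, -14], [0, 8]]) = (-5)(8) - (-14)(0) = -40. (Direct check: I - K =
[[4, -6, 6, -6],
 [-1, 3, -2, 2],
 [-3, 2, -6, 1],
 [-4, 4, -9, 4]]
has determinant -40.) The finite-dimensional Fredholm alternative says: either (I - K) is invertible, or ker(I - K) ≠ {0} and then range(I - K) = ker((I - K)^*)^⊥, with dim ker(I - K) = dim ker((I - K)^*). Since det(I - K) ≠ 0, 1 is not an eigenvalue of K and ker(I - K) = {0}, so we are in the first case: for every y there is a unique x = (I - K)^(-1) y. (Explicitly, by the Woodbury identity, (I - U V^T)^(-1) = I + U (I_2 - G)^(-1) V^T.)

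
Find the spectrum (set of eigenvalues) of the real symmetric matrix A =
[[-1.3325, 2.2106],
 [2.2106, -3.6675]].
sigma(A) ≈ {-5, 0}

A is real symmetric, so its spectrum consists of real eigenvalues. Expanding the characteristic polynomial of the displayed matrix gives
  det(λ I - A) = p(λ) = λ^2 + (5)λ + (0).
Solving p(λ) = 0 yields eigenvalues ≈ -5, 0. (A is shown rounded to 4 decimals, so these recover the underlying integer eigenvalues to within that precision.)
Verification: the trace of A = -5 equals the sum of eigenvalues -5, and det(A) ≈ 0.0002 matches the eigenvalue product 0.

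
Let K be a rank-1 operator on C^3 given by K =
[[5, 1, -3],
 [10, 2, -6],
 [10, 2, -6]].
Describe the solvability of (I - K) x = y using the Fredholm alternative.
(I - K) is singular (det(I - K) = 0, i.e. 1 ∈ sigma(K)). (I - K) x = y is solvable iff y ⊥ ker((I - K)^*) = span{(5, 1, -3)}, i.e. iff 5y_1 + y_2 - 3y_3 = 0. When solvable, the solutions are x = y + c·(1, 2, 2), c arbitrary (ker(I - K) = span{(1, 2, 2)}, dimension 1).

K has rank 1, so it is an outer product K = u v^T: every row of K is a multiple of one row vector. Reading off the entries, u = (1, 2, 2) and v = (5, 1, -3) (row i of K equals u_i·v^T). A rank-one matrix u v^T satisfies K u = u (v·u) and kills the (2)-dimensional subspace v^⊥, so its characteristic polynomial is lambda^2 (lambda - v·u) with v·u = tr K = 1. Hence the eigenvalues of I - K are 1 (multiplicity 2) and 1 - (1) = 0, so det(I - K) = 0. (Direct check: I - K =
[[-4, -1, 3],
 [-10, -1, 6],
 [-10, -2, 7]]
has determinant 0.) So 1 is an eigenvalue of K and (I - K) is not invertible. The finite-dimensional Fredholm alternative says: either (I - K) is invertible, or ker(I - K) ≠ {0} and then range(I - K) = ker((I - K)^*)^⊥, with dim ker(I - K) = dim ker((I - K)^*). We are in the second case, so we need both kernels. Kernel of I - K: (I - K) u = u - u (v·u) = u - u = 0, so ker(I - K) = span{u} = span{(1, 2, 2)} (it is exactly 1-dimensional because rank(I - K) = 2). Kernel of the adjoint: K is real, so (I - K)^* = I - K^T = I - v u^T, and (I - v u^T) v = v - v (u·v) = 0; hence ker((I - K)^*) = span{v} = span{(5, 1, -3)}. Therefore (I - K) x = y is solvable iff <y, v> = 0, i.e. iff 5y_1 + y_2 - 3y_3 = 0. When this holds, K y = u (v·y) = 0, so (I - K) y = y and x = y is a particular solution; the full solution set is the line x = y + c·u = y + c·(1, 2, 2), c ∈ C.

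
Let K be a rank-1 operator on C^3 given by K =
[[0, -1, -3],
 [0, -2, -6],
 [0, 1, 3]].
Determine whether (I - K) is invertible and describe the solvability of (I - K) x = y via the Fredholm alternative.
(I - K) is singular (det(I - K) = 0, i.e. 1 ∈ sigma(K)). (I - K) x = y is solvable iff y ⊥ ker((I - K)^*) = span{(0, -1, -3)}, i.e. iff -y_2 - 3y_3 = 0. When solvable, the solutions are x = y + c·(1, 2, -1), c arbitrary (ker(I - K) = span{(1, 2, -1)}, dimension 1).

K has rank 1, so it is an outer product K = u v^T: every row of K is a multiple of one row vector. Reading off the entries, u = (1, 2, -1) and v = (0, -1, -3) (row i of K equals u_i·v^T). A rank-one matrix u v^T satisfies K u = u (v·u) and kills the (2)-dimensional subspace v^⊥, so its characteristic polynomial is lambda^2 (lambda - v·u) with v·u = tr K = 1. Hence the eigenvalues of I - K are 1 (multiplicity 2) and 1 - (1) = 0, so det(I - K) = 0. (Direct check: I - K =
[[1, 1, 3],
 [0, 3, 6],
 [0, -1, -2]]
has determinant 0.) So 1 is an eigenvalue of K and (I - K) is not invertible. The finite-dimensional Fredholm alternative says: either (I - K) is invertible, or ker(I - K) ≠ {0} and then range(I - K) = ker((I - K)^*)^⊥, with dim ker(I - K) = dim ker((I - K)^*). We are in the second case, so we need both kernels. Kernel of I - K: (I - K) u = u - u (v·u) = u - u = 0, so ker(I - K) = span{u} = span{(1, 2, -1)} (it is exactly 1-dimensional because rank(I - K) = 2). Kernel of the adjoint: K is real, so (I - K)^* = I - K^T = I - v u^T, and (I - v u^T) v = v - v (u·v) = 0; hence ker((I - K)^*) = span{v} = span{(0, -1, -3)}. Therefore (I - K) x = y is solvable iff <y, v> = 0, i.e. iff -y_2 - 3y_3 = 0. When this holds, K y = u (v·y) = 0, so (I - K) y = y and x = y is a particular solution; the full solution set is the line x = y + c·u = y + c·(1, 2, -1), c ∈ C.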